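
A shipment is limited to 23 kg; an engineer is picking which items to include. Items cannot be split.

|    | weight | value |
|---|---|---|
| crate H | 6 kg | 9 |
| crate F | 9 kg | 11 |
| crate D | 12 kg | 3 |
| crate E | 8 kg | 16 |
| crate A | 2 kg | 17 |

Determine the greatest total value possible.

Allowing fractional choices, the relaxed optimum would be about 50.6, but items are indivisible.
crate H + crate E + crate A: weight 6 + 8 + 2 = 16 ≤ 23, value 9 + 16 + 17 = 42.
crate F + crate E + crate A: weight 9 + 8 + 2 = 19 ≤ 23, value 11 + 16 + 17 = 44.
Best is crate F, crate E, and crate A with total value 44.

44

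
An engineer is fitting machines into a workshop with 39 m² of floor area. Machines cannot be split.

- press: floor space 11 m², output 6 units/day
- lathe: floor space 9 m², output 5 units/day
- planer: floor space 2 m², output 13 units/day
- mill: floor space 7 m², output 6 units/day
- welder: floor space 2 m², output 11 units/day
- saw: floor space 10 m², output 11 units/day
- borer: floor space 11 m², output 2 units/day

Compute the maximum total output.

Treat it as a binary knapsack problem.
Take press, planer, mill, welder, and saw: floor space 11 + 2 + 7 + 2 + 10 = 32 ≤ 39, output 6 + 13 + 6 + 11 + 11 = 47.
No other feasible combination does better.

47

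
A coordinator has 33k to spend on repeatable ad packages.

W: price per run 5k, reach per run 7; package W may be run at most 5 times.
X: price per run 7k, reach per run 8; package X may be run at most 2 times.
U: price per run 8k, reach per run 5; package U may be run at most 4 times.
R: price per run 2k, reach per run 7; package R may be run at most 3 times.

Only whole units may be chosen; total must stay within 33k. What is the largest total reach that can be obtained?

57

5×W and 3×R: price 31 ≤ 33, reach 5·7 + 3·7 = 56.
4×W, 1×X, and 3×R: price 33 ≤ 33, reach 4·7 + 1·8 + 3·7 = 57.
Best is 57.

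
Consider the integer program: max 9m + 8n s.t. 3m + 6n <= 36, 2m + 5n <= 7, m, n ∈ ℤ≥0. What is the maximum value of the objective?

The continuous relaxation peaks at (3.5, 0) with value 31.50; rounding to a feasible lattice point costs some objective.
(m,n)=(3,0): 3·3+6·0=9≤36, 2·3+5·0=6≤7, objective 27.
(m,n)=(2,0): 3·2+6·0=6≤36, 2·2+5·0=4≤7, objective 18.
No feasible integer point exceeds 27.

27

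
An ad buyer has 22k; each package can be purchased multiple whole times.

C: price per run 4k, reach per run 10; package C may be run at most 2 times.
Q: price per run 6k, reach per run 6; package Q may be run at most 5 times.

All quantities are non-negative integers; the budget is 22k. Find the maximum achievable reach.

32

C has the best ratio (10/4); taking only C gives at most 2×10 = 20 (stopped by the supply cap of 2).
Mixing does better — 2×C and 2×Q: price 20 ≤ 22, reach 2·10 + 2·6 = 32.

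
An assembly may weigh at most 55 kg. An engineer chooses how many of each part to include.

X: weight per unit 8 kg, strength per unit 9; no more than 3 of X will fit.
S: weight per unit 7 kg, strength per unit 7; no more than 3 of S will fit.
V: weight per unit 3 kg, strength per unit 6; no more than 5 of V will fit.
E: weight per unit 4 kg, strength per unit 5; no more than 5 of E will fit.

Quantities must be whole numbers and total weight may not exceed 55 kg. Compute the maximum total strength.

77

V has the best ratio (6/3); taking only V gives at most 5×6 = 30 (stopped by the supply cap of 5).
Mixing does better — 3×X, 5×V, and 4×E: weight 55 ≤ 55, strength 3·9 + 5·6 + 4·5 = 77.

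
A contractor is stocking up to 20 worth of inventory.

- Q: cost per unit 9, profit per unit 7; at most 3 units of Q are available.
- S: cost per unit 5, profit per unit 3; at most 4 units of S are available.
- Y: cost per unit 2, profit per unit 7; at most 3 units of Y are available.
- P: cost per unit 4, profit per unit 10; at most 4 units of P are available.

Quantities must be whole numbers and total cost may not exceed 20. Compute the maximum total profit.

54

Y has the best ratio (7/2); taking only Y gives at most 3×7 = 21 (stopped by the supply cap of 3).
Mixing does better — 2×Y and 4×P: cost 20 ≤ 20, profit 2·7 + 4·10 = 54.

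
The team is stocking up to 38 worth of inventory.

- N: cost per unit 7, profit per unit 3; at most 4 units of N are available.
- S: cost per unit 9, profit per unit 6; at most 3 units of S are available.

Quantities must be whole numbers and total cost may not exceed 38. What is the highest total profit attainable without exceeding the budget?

1×N and 3×S: cost 34 ≤ 38, profit 1·3 + 3·6 = 21.
3×S: cost 27 ≤ 38, profit 3·6 = 18.
Best is 21.

21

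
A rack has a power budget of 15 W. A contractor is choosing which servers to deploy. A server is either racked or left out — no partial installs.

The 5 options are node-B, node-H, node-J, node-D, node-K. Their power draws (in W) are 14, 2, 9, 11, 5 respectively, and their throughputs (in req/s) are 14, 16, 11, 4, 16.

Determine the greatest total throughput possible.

Allowing fractional choices, the relaxed optimum would be about 41.8, but servers are indivisible.
node-H + node-K: power draw 2 + 5 = 7 ≤ 15, throughput 16 + 16 = 32.
node-J + node-K: power draw 9 + 5 = 14 ≤ 15, throughput 11 + 16 = 27.
node-H + node-J: power draw 2 + 9 = 11 ≤ 15, throughput 16 + 11 = 27.
Best is node-H and node-K with total throughput 32.

32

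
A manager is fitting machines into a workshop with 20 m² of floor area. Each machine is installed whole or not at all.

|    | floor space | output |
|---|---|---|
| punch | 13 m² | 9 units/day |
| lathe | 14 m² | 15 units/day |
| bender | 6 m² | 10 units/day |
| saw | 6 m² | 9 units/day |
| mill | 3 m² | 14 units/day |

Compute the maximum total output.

This is a 0-1 knapsack instance.
Allowing fractional choices, the relaxed optimum would be about 38.4, but machines are indivisible.
bender + saw + mill: floor space 6 + 6 + 3 = 15 ≤ 20, output 10 + 9 + 14 = 33.
lathe + bender: floor space 14 + 6 = 20 ≤ 20, output 15 + 10 = 25.
lathe + mill: floor space 14 + 3 = 17 ≤ 20, output 15 + 14 = 29.
Best is bender, saw, and mill with total output 33.

33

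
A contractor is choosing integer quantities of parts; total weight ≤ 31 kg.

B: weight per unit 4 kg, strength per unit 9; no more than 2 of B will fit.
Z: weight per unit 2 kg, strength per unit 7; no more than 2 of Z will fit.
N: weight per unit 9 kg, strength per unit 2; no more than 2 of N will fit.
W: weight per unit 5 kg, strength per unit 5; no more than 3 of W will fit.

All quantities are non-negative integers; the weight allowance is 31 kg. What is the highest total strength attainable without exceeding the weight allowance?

2×B, 2×Z, 1×N, and 2×W: weight 31 ≤ 31, strength 2·9 + 2·7 + 1·2 + 2·5 = 44.
2×B, 2×Z, and 3×W: weight 27 ≤ 31, strength 2·9 + 2·7 + 3·5 = 47.
Best is 47.

47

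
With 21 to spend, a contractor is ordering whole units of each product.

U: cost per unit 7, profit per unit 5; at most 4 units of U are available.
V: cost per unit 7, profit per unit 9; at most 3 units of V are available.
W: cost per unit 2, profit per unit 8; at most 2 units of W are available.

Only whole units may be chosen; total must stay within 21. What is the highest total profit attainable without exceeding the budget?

2×V and 2×W: cost 18 ≤ 21, profit 2·9 + 2·8 = 34.
1×U, 1×V, and 2×W: cost 18 ≤ 21, profit 1·5 + 1·9 + 2·8 = 30.
Best is 34.

34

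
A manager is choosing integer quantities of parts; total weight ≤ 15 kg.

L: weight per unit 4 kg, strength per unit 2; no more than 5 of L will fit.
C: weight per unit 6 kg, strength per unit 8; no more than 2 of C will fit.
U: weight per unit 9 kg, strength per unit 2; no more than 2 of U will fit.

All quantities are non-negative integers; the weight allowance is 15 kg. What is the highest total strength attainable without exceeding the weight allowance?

Take 2×C: weight 12 ≤ 15, strength 2·8 = 16.
C has the best ratio (8/6) and is taken to its limit of 2; remaining capacity is filled optimally with the others.

16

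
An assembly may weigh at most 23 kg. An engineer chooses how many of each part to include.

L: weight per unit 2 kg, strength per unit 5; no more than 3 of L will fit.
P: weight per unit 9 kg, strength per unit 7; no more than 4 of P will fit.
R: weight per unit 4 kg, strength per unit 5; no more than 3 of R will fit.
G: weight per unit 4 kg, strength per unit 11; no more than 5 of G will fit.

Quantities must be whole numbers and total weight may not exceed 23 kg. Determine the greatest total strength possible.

60

G has the best ratio (11/4); taking only G gives at most 5×11 = 55 (stopped by the weight limit).
Mixing does better — 1×L and 5×G: weight 22 ≤ 23, strength 1·5 + 5·11 = 60.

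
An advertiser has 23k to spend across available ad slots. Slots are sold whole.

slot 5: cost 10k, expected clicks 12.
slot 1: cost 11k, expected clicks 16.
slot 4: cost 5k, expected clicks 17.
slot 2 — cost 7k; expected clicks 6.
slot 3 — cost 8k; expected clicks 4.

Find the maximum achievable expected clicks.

39

Allowing fractional choices, the relaxed optimum would be about 41.4, but ad slots are indivisible.
slot 1 + slot 4 + slot 2: cost 11 + 5 + 7 = 23 ≤ 23, expected clicks 16 + 17 + 6 = 39.
slot 5 + slot 4 + slot 2: cost 10 + 5 + 7 = 22 ≤ 23, expected clicks 12 + 17 + 6 = 35.
Best is slot 1, slot 4, and slot 2 with total expected clicks 39.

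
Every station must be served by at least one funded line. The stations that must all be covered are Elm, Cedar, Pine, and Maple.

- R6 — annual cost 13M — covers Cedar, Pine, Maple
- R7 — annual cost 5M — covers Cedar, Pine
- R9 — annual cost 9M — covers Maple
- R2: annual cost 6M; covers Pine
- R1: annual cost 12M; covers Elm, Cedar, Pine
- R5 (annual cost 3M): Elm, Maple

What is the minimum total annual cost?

8

Choose R7 and R5: together they cover Elm, Cedar, Pine, Maple — every station.
Total annual cost: 5 + 3 = 8.
No cover costs less than 8.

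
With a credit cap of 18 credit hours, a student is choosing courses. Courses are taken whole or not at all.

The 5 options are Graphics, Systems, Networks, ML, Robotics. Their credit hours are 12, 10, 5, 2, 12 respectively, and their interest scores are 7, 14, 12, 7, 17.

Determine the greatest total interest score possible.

33

Take Systems, Networks, and ML: credit hours 10 + 5 + 2 = 17 ≤ 18, interest score 14 + 12 + 7 = 33.
No other feasible combination does better.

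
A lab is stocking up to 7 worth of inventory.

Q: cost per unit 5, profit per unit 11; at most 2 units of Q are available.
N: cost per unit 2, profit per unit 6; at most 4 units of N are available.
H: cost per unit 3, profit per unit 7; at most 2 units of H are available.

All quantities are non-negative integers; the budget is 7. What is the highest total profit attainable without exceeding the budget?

N has the best ratio (6/2); taking only N gives at most 3×6 = 18 (stopped by the cost limit).
Mixing does better — 2×N and 1×H: cost 7 ≤ 7, profit 2·6 + 1·7 = 19.

19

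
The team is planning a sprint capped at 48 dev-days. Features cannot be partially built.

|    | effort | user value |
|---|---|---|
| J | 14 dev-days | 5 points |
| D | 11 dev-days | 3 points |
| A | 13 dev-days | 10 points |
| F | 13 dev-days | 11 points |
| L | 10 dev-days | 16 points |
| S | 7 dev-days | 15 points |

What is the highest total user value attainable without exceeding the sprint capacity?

52

Take A, F, L, and S: effort 13 + 13 + 10 + 7 = 43 ≤ 48, user value 10 + 11 + 16 + 15 = 52.
No other feasible combination does better.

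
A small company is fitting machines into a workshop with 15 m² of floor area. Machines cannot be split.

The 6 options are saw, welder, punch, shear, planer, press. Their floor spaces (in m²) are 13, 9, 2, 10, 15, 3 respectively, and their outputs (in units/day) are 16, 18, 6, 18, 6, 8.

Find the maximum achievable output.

Take welder, punch, and press: floor space 9 + 2 + 3 = 14 ≤ 15, output 18 + 6 + 8 = 32.
No feasible combination exceeds this.

32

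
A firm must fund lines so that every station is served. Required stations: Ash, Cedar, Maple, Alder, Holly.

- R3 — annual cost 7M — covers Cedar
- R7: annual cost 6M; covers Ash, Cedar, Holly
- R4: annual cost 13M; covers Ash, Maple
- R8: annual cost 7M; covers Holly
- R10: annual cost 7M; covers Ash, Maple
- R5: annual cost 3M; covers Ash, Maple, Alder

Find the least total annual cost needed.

Choose R7 and R5: together they cover Ash, Cedar, Maple, Alder, Holly — every station.
Total annual cost: 6 + 3 = 9.
No cover costs less than 9.

9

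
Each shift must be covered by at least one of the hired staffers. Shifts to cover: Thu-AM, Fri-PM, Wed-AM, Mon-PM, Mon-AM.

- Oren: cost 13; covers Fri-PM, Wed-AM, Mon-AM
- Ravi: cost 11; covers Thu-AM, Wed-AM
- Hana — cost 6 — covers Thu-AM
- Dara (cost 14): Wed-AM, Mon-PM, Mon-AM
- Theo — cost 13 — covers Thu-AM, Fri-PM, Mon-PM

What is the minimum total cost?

This is a weighted set-cover instance.
The greedy cost-per-new-shift heuristic would pick Oren, Hana, and Theo for 32, but a cheaper cover exists.
Choose Oren and Theo: together they cover Thu-AM, Fri-PM, Wed-AM, Mon-PM, Mon-AM — every shift.
Total cost: 13 + 13 = 26.
No cover costs less than 26.

26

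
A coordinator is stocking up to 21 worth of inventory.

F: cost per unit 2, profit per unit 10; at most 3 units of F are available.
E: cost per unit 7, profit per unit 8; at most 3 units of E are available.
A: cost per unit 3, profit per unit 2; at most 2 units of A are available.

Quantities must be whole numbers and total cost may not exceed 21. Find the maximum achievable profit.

F has the best ratio (10/2); taking only F gives at most 3×10 = 30 (stopped by the supply cap of 3).
Mixing does better — 3×F and 2×E: cost 20 ≤ 21, profit 3·10 + 2·8 = 46.

46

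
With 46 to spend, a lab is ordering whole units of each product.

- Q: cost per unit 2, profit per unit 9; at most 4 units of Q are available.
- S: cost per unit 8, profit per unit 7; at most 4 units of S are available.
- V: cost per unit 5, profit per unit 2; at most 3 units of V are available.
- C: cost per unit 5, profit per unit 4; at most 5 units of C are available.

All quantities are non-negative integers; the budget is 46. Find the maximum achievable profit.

68

Take 4×Q, 4×S, and 1×C: cost 45 ≤ 46, profit 4·9 + 4·7 + 1·4 = 68.
Q has the best ratio (9/2) and is taken to its limit of 4; remaining capacity is filled optimally with the others.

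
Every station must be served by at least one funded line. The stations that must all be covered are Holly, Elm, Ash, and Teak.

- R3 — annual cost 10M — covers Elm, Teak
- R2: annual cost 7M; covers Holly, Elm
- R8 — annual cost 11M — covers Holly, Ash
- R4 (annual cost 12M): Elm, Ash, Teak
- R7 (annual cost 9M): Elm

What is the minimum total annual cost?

Choose R2 and R4: together they cover Holly, Elm, Ash, Teak — every station.
Total annual cost: 7 + 12 = 19.
No cover costs less than 19.

19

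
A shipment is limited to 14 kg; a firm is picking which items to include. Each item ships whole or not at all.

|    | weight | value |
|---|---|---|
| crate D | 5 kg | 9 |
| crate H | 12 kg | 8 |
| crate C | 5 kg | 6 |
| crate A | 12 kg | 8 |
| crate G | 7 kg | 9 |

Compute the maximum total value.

18

Take crate D and crate G: weight 5 + 7 = 12 ≤ 14, value 9 + 9 = 18.
No other feasible combination does better.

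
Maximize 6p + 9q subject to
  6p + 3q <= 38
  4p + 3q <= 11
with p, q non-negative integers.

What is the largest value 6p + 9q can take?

(p,q)=(0,3) is feasible, giving 27.
(p,q)=(1,2) is feasible, giving 24.
(p,q)=(0,2) is feasible, giving 18.
No feasible integer point exceeds 27.

27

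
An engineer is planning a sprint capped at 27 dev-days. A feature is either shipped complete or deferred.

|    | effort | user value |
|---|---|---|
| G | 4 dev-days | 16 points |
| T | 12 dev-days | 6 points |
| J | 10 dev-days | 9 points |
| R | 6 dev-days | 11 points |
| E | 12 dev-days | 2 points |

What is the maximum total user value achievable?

Treat it as a binary knapsack problem.
G + J + R: effort 4 + 10 + 6 = 20 ≤ 27, user value 16 + 9 + 11 = 36.
G + T + R: effort 4 + 12 + 6 = 22 ≤ 27, user value 16 + 6 + 11 = 33.
G + T + J: effort 4 + 12 + 10 = 26 ≤ 27, user value 16 + 6 + 9 = 31.
Best is G, J, and R with total user value 36.

36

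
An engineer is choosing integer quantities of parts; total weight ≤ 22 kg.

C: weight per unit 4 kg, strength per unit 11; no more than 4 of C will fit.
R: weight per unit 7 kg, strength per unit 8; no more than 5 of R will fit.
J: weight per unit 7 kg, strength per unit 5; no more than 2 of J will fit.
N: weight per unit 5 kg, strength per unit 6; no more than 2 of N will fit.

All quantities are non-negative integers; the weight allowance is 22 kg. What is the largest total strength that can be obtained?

50

4×C and 1×N: weight 21 ≤ 22, strength 4·11 + 1·6 = 50.
3×C and 2×N: weight 22 ≤ 22, strength 3·11 + 2·6 = 45.
Best is 50.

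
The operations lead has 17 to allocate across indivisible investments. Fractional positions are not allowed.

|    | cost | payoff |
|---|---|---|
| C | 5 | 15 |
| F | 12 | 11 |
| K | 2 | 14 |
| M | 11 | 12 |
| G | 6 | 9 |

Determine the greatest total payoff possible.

This is an integer program with binary decision variables.
C + K + G: cost 5 + 2 + 6 = 13 ≤ 17, payoff 15 + 14 + 9 = 38.
C + M: cost 5 + 11 = 16 ≤ 17, payoff 15 + 12 = 27.
C + K: cost 5 + 2 = 7 ≤ 17, payoff 15 + 14 = 29.
Best is C, K, and G with total payoff 38.

38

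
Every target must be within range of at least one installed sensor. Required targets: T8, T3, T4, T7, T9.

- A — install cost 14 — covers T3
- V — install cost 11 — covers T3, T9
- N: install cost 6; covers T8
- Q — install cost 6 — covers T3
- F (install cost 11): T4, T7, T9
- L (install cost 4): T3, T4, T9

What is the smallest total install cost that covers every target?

21

Choose N, F, and L: together they cover T8, T3, T4, T7, T9 — every target.
Total install cost: 6 + 11 + 4 = 21.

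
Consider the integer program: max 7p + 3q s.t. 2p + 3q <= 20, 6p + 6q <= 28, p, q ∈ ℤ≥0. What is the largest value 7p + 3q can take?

Relaxing integrality, the LP optimum is 32.67 at (p,q) = (4.67, 0), which is not an integer point.
(p,q)=(4,0): 2·4+3·0=8≤20, 6·4+6·0=24≤28, objective 28.
(p,q)=(3,1): 2·3+3·1=9≤20, 6·3+6·1=24≤28, objective 24.
(p,q)=(3,0): 2·3+3·0=6≤20, 6·3+6·0=18≤28, objective 21.
No feasible integer point exceeds 28.

28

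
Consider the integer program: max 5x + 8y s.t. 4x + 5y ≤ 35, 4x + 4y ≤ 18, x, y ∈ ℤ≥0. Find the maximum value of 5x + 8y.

Relaxing integrality, the LP optimum is 36.00 at (x,y) = (0, 4.5), which is not an integer point.
(x,y)=(0,4): 4·0+5·4=20≤35, 4·0+4·4=16≤18, objective 32.
(x,y)=(1,3): 4·1+5·3=19≤35, 4·1+4·3=16≤18, objective 29.
(x,y)=(0,3): 4·0+5·3=15≤35, 4·0+4·3=12≤18, objective 24.
Maximum is 32 at (x,y)=(0,4).

32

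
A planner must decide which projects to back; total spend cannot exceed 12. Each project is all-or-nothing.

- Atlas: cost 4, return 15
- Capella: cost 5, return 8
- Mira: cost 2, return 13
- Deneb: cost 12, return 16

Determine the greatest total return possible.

Atlas + Mira: cost 4 + 2 = 6 ≤ 12, return 15 + 13 = 28.
Atlas + Capella + Mira: cost 4 + 5 + 2 = 11 ≤ 12, return 15 + 8 + 13 = 36.
Atlas + Capella: cost 4 + 5 = 9 ≤ 12, return 15 + 8 = 23.
Best is Atlas, Capella, and Mira with total return 36.

36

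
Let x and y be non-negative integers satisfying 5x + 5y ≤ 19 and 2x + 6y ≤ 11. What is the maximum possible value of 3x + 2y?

9

(x,y)=(3,0): 5·3+5·0=15≤19, 2·3+6·0=6≤11, objective 9.
(x,y)=(2,1): 5·2+5·1=15≤19, 2·2+6·1=10≤11, objective 8.
(x,y)=(2,0): 5·2+5·0=10≤19, 2·2+6·0=4≤11, objective 6.
The best lattice point is (3,0), giving 9.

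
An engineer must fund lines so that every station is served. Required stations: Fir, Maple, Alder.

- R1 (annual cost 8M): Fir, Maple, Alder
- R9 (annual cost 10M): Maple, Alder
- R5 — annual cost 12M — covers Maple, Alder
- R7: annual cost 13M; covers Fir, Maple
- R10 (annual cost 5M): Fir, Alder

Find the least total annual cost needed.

8

The greedy cost-per-new-station heuristic would pick R10 and R1 for 13, but a cheaper cover exists.
R1 alone covers Fir, Maple, Alder — every station.
Total annual cost: 8.
No cover costs less than 8.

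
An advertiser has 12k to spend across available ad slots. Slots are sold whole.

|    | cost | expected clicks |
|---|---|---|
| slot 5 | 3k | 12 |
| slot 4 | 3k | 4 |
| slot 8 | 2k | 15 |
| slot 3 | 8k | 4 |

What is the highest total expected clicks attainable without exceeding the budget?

slot 5 + slot 4 + slot 8: cost 3 + 3 + 2 = 8 ≤ 12, expected clicks 12 + 4 + 15 = 31.
slot 4 + slot 8: cost 3 + 2 = 5 ≤ 12, expected clicks 4 + 15 = 19.
slot 5 + slot 8: cost 3 + 2 = 5 ≤ 12, expected clicks 12 + 15 = 27.
Best is slot 5, slot 4, and slot 8 with total expected clicks 31.

31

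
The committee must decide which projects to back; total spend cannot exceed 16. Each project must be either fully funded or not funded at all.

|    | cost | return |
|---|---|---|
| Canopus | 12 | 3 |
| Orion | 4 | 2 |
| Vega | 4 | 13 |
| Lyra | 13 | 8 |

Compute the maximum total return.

16

Allowing fractional choices, the relaxed optimum would be about 20.4, but projects are indivisible.
Vega: cost 4 ≤ 16, return 13.
Canopus + Vega: cost 12 + 4 = 16 ≤ 16, return 3 + 13 = 16.
Orion + Vega: cost 4 + 4 = 8 ≤ 16, return 2 + 13 = 15.
Best is Canopus and Vega with total return 16.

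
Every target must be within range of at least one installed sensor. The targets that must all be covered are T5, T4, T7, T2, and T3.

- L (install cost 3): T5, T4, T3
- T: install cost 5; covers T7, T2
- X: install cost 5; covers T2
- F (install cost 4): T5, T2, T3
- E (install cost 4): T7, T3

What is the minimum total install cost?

Choose L and T: together they cover T5, T4, T7, T2, T3 — every target.
Total install cost: 3 + 5 = 8.
No cover costs less than 8.

8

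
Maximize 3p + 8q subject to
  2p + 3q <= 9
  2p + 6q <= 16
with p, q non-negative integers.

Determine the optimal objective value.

(p,q)=(1,2): 2·1+3·2=8≤9, 2·1+6·2=14≤16, objective 19.
(p,q)=(0,2): 2·0+3·2=6≤9, 2·0+6·2=12≤16, objective 16.
(p,q)=(2,1): 2·2+3·1=7≤9, 2·2+6·1=10≤16, objective 14.
Maximum is 19 at (p,q)=(1,2).

19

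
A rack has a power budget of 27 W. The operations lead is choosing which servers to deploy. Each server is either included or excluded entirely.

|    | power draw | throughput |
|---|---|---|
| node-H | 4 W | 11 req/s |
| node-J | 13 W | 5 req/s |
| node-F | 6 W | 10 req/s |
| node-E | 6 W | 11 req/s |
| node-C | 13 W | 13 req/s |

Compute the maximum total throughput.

35

node-H + node-F + node-C: power draw 4 + 6 + 13 = 23 ≤ 27, throughput 11 + 10 + 13 = 34.
node-F + node-E + node-C: power draw 6 + 6 + 13 = 25 ≤ 27, throughput 10 + 11 + 13 = 34.
node-H + node-E + node-C: power draw 4 + 6 + 13 = 23 ≤ 27, throughput 11 + 11 + 13 = 35.
Best is node-H, node-E, and node-C with total throughput 35.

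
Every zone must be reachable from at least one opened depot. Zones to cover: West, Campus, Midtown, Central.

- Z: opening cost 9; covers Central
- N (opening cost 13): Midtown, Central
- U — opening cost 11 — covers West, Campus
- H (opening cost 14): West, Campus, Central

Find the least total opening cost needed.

This is an integer covering problem.
Choose N and U: together they cover West, Campus, Midtown, Central — every zone.
Total opening cost: 13 + 11 = 24.

24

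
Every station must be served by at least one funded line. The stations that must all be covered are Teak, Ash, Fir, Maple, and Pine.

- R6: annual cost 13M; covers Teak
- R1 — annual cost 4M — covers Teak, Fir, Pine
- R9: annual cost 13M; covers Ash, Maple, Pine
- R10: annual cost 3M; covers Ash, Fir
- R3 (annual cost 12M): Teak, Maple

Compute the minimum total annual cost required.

Choose R1 and R9: together they cover Teak, Ash, Fir, Maple, Pine — every station.
Total annual cost: 4 + 13 = 17.

17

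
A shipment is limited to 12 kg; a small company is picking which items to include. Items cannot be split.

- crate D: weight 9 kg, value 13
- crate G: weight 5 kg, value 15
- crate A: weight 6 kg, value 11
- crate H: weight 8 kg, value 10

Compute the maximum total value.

26

Take crate G and crate A: weight 5 + 6 = 11 ≤ 12, value 15 + 11 = 26.
No other feasible combination does better.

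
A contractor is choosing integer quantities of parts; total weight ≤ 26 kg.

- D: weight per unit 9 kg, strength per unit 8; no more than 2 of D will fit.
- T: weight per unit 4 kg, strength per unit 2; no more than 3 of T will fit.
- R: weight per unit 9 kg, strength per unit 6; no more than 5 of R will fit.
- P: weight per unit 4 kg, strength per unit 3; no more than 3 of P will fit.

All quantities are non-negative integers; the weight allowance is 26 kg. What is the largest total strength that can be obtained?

2×D, 1×T, and 1×P: weight 26 ≤ 26, strength 2·8 + 1·2 + 1·3 = 21.
2×D and 2×P: weight 26 ≤ 26, strength 2·8 + 2·3 = 22.
Best is 22.

22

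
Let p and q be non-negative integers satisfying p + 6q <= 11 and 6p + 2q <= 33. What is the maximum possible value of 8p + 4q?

44

(p,q)=(5,1) is feasible, giving 44.
(p,q)=(5,0) is feasible, giving 40.
(p,q)=(4,1) is feasible, giving 36.
(p,q)=(4,0) is feasible, giving 32.
No feasible integer point exceeds 44.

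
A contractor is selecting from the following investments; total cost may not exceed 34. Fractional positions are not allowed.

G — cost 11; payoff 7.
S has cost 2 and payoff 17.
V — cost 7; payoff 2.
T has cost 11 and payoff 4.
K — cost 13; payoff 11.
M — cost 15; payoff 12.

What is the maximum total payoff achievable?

This is a 0-1 knapsack instance.
Allowing fractional choices, the relaxed optimum would be about 42.5, but investments are indivisible.
G + S + V + K: cost 11 + 2 + 7 + 13 = 33 ≤ 34, payoff 7 + 17 + 2 + 11 = 37.
S + K + M: cost 2 + 13 + 15 = 30 ≤ 34, payoff 17 + 11 + 12 = 40.
G + S + M: cost 11 + 2 + 15 = 28 ≤ 34, payoff 7 + 17 + 12 = 36.
Best is S, K, and M with total payoff 40.

40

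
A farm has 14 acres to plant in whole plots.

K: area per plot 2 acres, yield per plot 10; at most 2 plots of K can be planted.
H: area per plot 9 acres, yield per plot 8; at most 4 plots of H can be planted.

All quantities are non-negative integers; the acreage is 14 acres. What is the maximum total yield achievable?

28

This is a bounded integer knapsack.
Take 2×K and 1×H: area 13 ≤ 14, yield 2·10 + 1·8 = 28.
K has the best ratio (10/2) and is taken to its limit of 2; remaining capacity is filled optimally with the others.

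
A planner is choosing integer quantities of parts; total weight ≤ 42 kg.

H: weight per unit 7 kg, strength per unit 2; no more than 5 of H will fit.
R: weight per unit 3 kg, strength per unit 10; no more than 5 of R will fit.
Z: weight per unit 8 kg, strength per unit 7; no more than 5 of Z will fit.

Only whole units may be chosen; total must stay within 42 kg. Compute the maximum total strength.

71

Take 5×R and 3×Z: weight 39 ≤ 42, strength 5·10 + 3·7 = 71.
R has the best ratio (10/3) and is taken to its limit of 5; remaining capacity is filled optimally with the others.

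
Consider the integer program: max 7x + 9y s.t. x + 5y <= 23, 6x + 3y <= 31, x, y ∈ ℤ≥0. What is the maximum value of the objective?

The continuous relaxation peaks at (3.19, 3.96) with value 57.96; rounding to a feasible lattice point costs some objective.
(x,y)=(3,4) is feasible, giving 57.
(x,y)=(2,4) is feasible, giving 50.
(x,y)=(3,3) is feasible, giving 48.
(x,y)=(4,2) is feasible, giving 46.
Maximum is 57 at (x,y)=(3,4).

57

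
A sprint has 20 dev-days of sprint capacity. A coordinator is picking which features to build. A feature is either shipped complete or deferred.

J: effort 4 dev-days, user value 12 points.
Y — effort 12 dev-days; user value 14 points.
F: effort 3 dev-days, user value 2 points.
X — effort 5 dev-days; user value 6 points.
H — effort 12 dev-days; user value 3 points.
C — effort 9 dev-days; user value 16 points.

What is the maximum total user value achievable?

Allowing fractional choices, the relaxed optimum would be about 36.3, but features are indivisible.
J + X + C: effort 4 + 5 + 9 = 18 ≤ 20, user value 12 + 6 + 16 = 34.
J + F + C: effort 4 + 3 + 9 = 16 ≤ 20, user value 12 + 2 + 16 = 30.
Best is J, X, and C with total user value 34.

34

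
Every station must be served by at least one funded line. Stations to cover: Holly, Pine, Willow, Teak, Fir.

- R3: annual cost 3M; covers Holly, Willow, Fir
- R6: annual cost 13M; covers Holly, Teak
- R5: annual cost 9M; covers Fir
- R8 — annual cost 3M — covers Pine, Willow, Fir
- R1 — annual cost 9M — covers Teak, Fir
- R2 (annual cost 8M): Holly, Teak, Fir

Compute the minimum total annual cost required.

The greedy cost-per-new-station heuristic would pick R3, R8, and R2 for 14, but a cheaper cover exists.
Choose R8 and R2: together they cover Holly, Pine, Willow, Teak, Fir — every station.
Total annual cost: 3 + 8 = 11.
No cover costs less than 11.

11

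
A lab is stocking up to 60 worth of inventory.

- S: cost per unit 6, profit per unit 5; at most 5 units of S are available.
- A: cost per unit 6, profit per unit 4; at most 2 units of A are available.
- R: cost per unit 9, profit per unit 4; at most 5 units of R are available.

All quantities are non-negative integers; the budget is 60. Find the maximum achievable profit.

This is a bounded integer knapsack.
5×S and 3×R: cost 57 ≤ 60, profit 5·5 + 3·4 = 37.
5×S, 2×A, and 2×R: cost 60 ≤ 60, profit 5·5 + 2·4 + 2·4 = 41.
Best is 41.

41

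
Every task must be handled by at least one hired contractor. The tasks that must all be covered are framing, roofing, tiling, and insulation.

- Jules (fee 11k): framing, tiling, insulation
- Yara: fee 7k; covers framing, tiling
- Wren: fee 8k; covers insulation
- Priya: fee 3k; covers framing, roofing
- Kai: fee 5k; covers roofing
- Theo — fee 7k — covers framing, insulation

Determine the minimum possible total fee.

14

Choose Jules and Priya: together they cover framing, roofing, tiling, insulation — every task.
Total fee: 11 + 3 = 14.
No cover costs less than 14.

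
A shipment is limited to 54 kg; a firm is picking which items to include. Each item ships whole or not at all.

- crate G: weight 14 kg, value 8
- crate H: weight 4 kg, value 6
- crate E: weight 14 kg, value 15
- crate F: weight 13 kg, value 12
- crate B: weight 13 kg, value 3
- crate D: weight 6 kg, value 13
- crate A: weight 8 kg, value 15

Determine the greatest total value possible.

61

Allowing fractional choices, the relaxed optimum would be about 66.1, but items are indivisible.
crate E + crate F + crate B + crate D + crate A: weight 14 + 13 + 13 + 6 + 8 = 54 ≤ 54, value 15 + 12 + 3 + 13 + 15 = 58.
crate H + crate E + crate F + crate D + crate A: weight 4 + 14 + 13 + 6 + 8 = 45 ≤ 54, value 6 + 15 + 12 + 13 + 15 = 61.
crate G + crate H + crate E + crate D + crate A: weight 14 + 4 + 14 + 6 + 8 = 46 ≤ 54, value 8 + 6 + 15 + 13 + 15 = 57.
Best is crate H, crate E, crate F, crate D, and crate A with total value 61.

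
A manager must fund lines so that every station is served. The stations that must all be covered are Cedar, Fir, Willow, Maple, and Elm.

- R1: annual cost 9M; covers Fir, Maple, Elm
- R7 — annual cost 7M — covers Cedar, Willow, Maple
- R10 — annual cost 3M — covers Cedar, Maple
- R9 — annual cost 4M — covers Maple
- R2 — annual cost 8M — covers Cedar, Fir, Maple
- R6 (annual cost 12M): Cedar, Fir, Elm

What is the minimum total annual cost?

The greedy cost-per-new-station heuristic would pick R10, R1, and R7 for 19, but a cheaper cover exists.
Choose R1 and R7: together they cover Cedar, Fir, Willow, Maple, Elm — every station.
Total annual cost: 9 + 7 = 16.
No cover costs less than 16.

16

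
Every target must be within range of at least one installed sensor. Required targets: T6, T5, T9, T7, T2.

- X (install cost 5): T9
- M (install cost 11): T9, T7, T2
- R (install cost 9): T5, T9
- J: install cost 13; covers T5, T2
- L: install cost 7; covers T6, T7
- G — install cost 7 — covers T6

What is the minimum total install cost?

25

The greedy cost-per-new-target heuristic would pick L, R, and M for 27, but a cheaper cover exists.
Choose X, J, and L: together they cover T6, T5, T9, T7, T2 — every target.
Total install cost: 5 + 13 + 7 = 25.
No cover costs less than 25.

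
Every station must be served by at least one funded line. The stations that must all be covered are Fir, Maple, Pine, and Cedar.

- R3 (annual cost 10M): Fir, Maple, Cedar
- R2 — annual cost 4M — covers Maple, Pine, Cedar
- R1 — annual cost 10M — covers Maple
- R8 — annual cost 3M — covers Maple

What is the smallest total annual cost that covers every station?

14

Choose R3 and R2: together they cover Fir, Maple, Pine, Cedar — every station.
Total annual cost: 10 + 4 = 14.
No cover costs less than 14.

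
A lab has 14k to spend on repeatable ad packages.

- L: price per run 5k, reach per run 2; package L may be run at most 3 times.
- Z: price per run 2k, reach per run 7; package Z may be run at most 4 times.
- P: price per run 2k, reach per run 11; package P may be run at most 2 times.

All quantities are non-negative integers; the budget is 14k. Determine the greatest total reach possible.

4×Z and 2×P: price 12 ≤ 14, reach 4·7 + 2·11 = 50.
3×Z and 2×P: price 10 ≤ 14, reach 3·7 + 2·11 = 43.
Best is 50.

50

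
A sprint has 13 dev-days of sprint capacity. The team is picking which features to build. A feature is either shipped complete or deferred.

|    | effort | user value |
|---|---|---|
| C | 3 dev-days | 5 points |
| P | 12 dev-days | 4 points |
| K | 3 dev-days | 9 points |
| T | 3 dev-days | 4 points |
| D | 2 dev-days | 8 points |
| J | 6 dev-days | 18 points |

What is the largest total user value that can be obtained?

This is an integer program with binary decision variables.
Take K, D, and J: effort 3 + 2 + 6 = 11 ≤ 13, user value 9 + 8 + 18 = 35.
No other feasible combination does better.

35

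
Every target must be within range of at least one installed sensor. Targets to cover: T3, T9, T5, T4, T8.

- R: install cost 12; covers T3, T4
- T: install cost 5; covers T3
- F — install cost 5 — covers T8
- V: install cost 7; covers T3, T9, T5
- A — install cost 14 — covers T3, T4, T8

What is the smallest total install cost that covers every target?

21

The greedy cost-per-new-target heuristic would pick V, F, and R for 24, but a cheaper cover exists.
Choose V and A: together they cover T3, T9, T5, T4, T8 — every target.
Total install cost: 7 + 14 = 21.
No cover costs less than 21.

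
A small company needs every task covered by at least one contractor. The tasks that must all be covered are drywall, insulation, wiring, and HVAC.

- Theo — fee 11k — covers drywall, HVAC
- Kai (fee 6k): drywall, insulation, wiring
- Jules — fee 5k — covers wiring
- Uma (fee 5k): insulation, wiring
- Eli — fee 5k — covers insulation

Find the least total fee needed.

The greedy cost-per-new-task heuristic would pick Kai and Theo for 17, but a cheaper cover exists.
Choose Theo and Uma: together they cover drywall, insulation, wiring, HVAC — every task.
Total fee: 11 + 5 = 16.
No cover costs less than 16.

16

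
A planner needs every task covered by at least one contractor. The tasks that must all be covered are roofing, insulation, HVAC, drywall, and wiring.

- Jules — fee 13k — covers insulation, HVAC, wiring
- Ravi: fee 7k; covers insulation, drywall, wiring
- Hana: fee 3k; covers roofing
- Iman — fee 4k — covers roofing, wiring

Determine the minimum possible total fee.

This is a weighted set-cover instance.
The greedy cost-per-new-task heuristic would pick Iman, Ravi, and Jules for 24, but a cheaper cover exists.
Choose Jules, Ravi, and Hana: together they cover roofing, insulation, HVAC, drywall, wiring — every task.
Total fee: 13 + 7 + 3 = 23.
No cover costs less than 23.

23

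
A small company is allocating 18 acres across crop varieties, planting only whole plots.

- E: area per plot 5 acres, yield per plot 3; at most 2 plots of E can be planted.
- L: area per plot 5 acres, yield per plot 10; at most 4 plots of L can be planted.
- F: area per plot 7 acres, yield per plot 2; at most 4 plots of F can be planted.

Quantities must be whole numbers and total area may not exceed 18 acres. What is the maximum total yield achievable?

This is a bounded integer knapsack.
Take 3×L: area 15 ≤ 18, yield 3·10 = 30.
No other integer combination yields more.

30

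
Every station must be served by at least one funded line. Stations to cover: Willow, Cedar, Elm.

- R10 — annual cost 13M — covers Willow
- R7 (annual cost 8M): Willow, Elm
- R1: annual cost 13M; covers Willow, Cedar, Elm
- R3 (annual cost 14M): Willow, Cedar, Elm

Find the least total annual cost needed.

The greedy cost-per-new-station heuristic would pick R7 and R1 for 21, but a cheaper cover exists.
R1 alone covers Willow, Cedar, Elm — every station.
Total annual cost: 13.
No cover costs less than 13.

13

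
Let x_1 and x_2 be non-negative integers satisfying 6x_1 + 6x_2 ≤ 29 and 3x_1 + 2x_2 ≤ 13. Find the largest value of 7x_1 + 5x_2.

The continuous relaxation peaks at (3.33, 1.5) with value 30.83; rounding to a feasible lattice point costs some objective.
(x_1,x_2)=(4,0) is feasible, giving 28.
(x_1,x_2)=(3,1) is feasible, giving 26.
(x_1,x_2)=(2,2) is feasible, giving 24.
(x_1,x_2)=(3,0) is feasible, giving 21.
The best lattice point is (4,0), giving 28.

28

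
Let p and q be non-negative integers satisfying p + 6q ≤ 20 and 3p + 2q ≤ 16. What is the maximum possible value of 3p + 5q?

The continuous relaxation peaks at (3.5, 2.75) with value 24.25; rounding to a feasible lattice point costs some objective.
(p,q)=(4,2): 1·4+6·2=16≤20, 3·4+2·2=16≤16, objective 22.
(p,q)=(2,3): 1·2+6·3=20≤20, 3·2+2·3=12≤16, objective 21.
(p,q)=(3,2): 1·3+6·2=15≤20, 3·3+2·2=13≤16, objective 19.
The best lattice point is (4,2), giving 22.

22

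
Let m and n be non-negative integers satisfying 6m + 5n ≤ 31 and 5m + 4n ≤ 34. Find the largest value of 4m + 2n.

20

(m,n)=(5,0): 6·5+5·0=30≤31, 5·5+4·0=25≤34, objective 20.
(m,n)=(4,1): 6·4+5·1=29≤31, 5·4+4·1=24≤34, objective 18.
(m,n)=(4,0): 6·4+5·0=24≤31, 5·4+4·0=20≤34, objective 16.
The best lattice point is (5,0), giving 20.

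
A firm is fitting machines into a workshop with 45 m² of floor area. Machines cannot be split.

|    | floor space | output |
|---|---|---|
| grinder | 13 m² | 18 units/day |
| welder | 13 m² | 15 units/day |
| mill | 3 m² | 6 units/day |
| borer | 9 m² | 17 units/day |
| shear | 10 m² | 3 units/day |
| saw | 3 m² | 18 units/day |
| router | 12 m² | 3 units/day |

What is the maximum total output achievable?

74

This is an integer program with binary decision variables.
grinder + welder + borer + saw: floor space 13 + 13 + 9 + 3 = 38 ≤ 45, output 18 + 15 + 17 + 18 = 68.
grinder + welder + mill + borer + saw: floor space 13 + 13 + 3 + 9 + 3 = 41 ≤ 45, output 18 + 15 + 6 + 17 + 18 = 74.
grinder + mill + borer + shear + saw: floor space 13 + 3 + 9 + 10 + 3 = 38 ≤ 45, output 18 + 6 + 17 + 3 + 18 = 62.
Best is grinder, welder, mill, borer, and saw with total output 74.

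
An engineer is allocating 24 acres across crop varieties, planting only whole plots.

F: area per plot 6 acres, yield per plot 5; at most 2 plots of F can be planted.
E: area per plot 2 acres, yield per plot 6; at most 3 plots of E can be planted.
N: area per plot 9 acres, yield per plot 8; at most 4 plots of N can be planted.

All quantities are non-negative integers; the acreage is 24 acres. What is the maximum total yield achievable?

This is a bounded integer knapsack.
3×E and 2×N: area 24 ≤ 24, yield 3·6 + 2·8 = 34.
1×F, 3×E, and 1×N: area 21 ≤ 24, yield 1·5 + 3·6 + 1·8 = 31.
Best is 34.

34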